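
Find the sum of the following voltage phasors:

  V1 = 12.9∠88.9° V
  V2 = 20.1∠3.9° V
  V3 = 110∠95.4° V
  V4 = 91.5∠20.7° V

Step 1 — Convert each phasor to rectangular form:
  V1 = 12.9·(cos(88.9°) + j·sin(88.9°)) = 0.2476 + j12.9 V
  V2 = 20.1·(cos(3.9°) + j·sin(3.9°)) = 20.05 + j1.367 V
  V3 = 110·(cos(95.4°) + j·sin(95.4°)) = -10.35 + j109.5 V
  V4 = 91.5·(cos(20.7°) + j·sin(20.7°)) = 85.59 + j32.34 V
Step 2 — Sum components: V_total = 95.54 + j156.1 V.
Step 3 — Convert to polar: |V_total| = 183 V, ∠V_total = 58.5°.

V_total = 183∠58.5° V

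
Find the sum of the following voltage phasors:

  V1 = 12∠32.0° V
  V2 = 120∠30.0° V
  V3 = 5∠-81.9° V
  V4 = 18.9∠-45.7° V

Step 1 — Convert each phasor to rectangular form:
  V1 = 12·(cos(32.0°) + j·sin(32.0°)) = 10.18 + j6.359 V
  V2 = 120·(cos(30.0°) + j·sin(30.0°)) = 103.9 + j60 V
  V3 = 5·(cos(-81.9°) + j·sin(-81.9°)) = 0.7045 - j4.95 V
  V4 = 18.9·(cos(-45.7°) + j·sin(-45.7°)) = 13.2 - j13.53 V
Step 2 — Sum components: V_total = 128 + j47.88 V.
Step 3 — Convert to polar: |V_total| = 136.7 V, ∠V_total = 20.5°.

V_total = 136.7∠20.5° V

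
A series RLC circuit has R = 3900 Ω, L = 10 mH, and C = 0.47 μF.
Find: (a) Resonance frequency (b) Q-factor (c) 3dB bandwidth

Step 1 — Resonance: ω₀ = 1/√(LC) = 1/√(0.01·4.7e-07) = 1.459e+04 rad/s.
Step 2 — f₀ = ω₀/(2π) = 2322 Hz.
Step 3 — Series Q: Q = ω₀L/R = 1.459e+04·0.01/3900 = 0.0374.
Step 4 — Bandwidth: Δω = ω₀/Q = 3.9e+05 rad/s; BW = Δω/(2π) = 6.207e+04 Hz.

(a) f₀ = 2322 Hz  (b) Q = 0.0374  (c) BW = 6.207e+04 Hz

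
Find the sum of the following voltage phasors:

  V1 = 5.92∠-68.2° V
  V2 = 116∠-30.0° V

Step 1 — Convert each phasor to rectangular form:
  V1 = 5.92·(cos(-68.2°) + j·sin(-68.2°)) = 2.198 - j5.497 V
  V2 = 116·(cos(-30.0°) + j·sin(-30.0°)) = 100.5 - j58 V
Step 2 — Sum components: V_total = 102.7 - j63.5 V.
Step 3 — Convert to polar: |V_total| = 120.7 V, ∠V_total = -31.7°.

V_total = 120.7∠-31.7° V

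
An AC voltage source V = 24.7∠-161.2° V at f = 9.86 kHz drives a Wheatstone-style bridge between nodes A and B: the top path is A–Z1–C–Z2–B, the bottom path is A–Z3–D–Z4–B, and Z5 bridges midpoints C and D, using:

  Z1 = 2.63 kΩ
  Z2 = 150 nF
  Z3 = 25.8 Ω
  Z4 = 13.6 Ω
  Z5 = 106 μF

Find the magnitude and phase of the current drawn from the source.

Step 1 — Angular frequency: ω = 2π·f = 2π·9860 = 6.195e+04 rad/s.
Step 2 — Component impedances:
  Z1: Z = R = 2630 Ω
  Z2: Z = 1/(jωC) = -j/(ω·C) = 0 - j107.6 Ω
  Z3: Z = R = 25.8 Ω
  Z4: Z = R = 13.6 Ω
  Z5: Z = 1/(jωC) = -j/(ω·C) = 0 - j0.1523 Ω
Step 3 — Bridge requires nodal analysis (the Z5 bridge couples midpoints C and D, so the two paths cannot be reduced to a simple series/parallel combination). Setting node B to ground and injecting 1 A at node A, the 3-node admittance system at A, C, D solves to V_A = Z_AB = 38.94 - j1.689 Ω = 38.97∠-2.5° Ω.
Step 4 — Source phasor: V = 24.7∠-161.2° V = -23.38 - j7.96 V.
Step 5 — Ohm's law: I = V / Z_total = (-23.38 - j7.96) / (38.94 - j1.689) = -0.5906 - j0.2301 A.
Step 6 — Convert to polar: |I| = 0.6338 A, ∠I = -158.7°.

I = 0.6338∠-158.7° A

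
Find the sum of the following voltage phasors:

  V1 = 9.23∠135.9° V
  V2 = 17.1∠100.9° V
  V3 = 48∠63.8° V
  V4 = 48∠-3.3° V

Step 1 — Convert each phasor to rectangular form:
  V1 = 9.23·(cos(135.9°) + j·sin(135.9°)) = -6.628 + j6.423 V
  V2 = 17.1·(cos(100.9°) + j·sin(100.9°)) = -3.234 + j16.79 V
  V3 = 48·(cos(63.8°) + j·sin(63.8°)) = 21.19 + j43.07 V
  V4 = 48·(cos(-3.3°) + j·sin(-3.3°)) = 47.92 - j2.763 V
Step 2 — Sum components: V_total = 59.25 + j63.52 V.
Step 3 — Convert to polar: |V_total| = 86.86 V, ∠V_total = 47.0°.

V_total = 86.86∠47.0° V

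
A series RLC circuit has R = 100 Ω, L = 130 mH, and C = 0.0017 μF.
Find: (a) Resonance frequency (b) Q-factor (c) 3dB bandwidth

Step 1 — Resonance: ω₀ = 1/√(LC) = 1/√(0.13·1.7e-09) = 6.727e+04 rad/s.
Step 2 — f₀ = ω₀/(2π) = 1.071e+04 Hz.
Step 3 — Series Q: Q = ω₀L/R = 6.727e+04·0.13/100 = 87.45.
Step 4 — Bandwidth: Δω = ω₀/Q = 769.2 rad/s; BW = Δω/(2π) = 122.4 Hz.

(a) f₀ = 1.071e+04 Hz  (b) Q = 87.45  (c) BW = 122.4 Hz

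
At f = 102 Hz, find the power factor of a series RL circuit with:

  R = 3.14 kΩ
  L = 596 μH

Step 1 — Angular frequency: ω = 2π·f = 2π·102 = 640.9 rad/s.
Step 2 — Component impedances:
  R: Z = R = 3140 Ω
  L: Z = jωL = j·640.9·0.000596 = 0 + j0.382 Ω
Step 3 — Series combination: Z_total = R + L = 3140 + j0.382 Ω = 3140∠0.0° Ω.
Step 4 — Power factor: PF = cos(φ) = Re(Z)/|Z| = 3140/3140 = 1.
Step 5 — Type: Im(Z) = 0.382 ⇒ lagging (phase φ = 0.0°).

PF = 1 (lagging, φ = 0.0°)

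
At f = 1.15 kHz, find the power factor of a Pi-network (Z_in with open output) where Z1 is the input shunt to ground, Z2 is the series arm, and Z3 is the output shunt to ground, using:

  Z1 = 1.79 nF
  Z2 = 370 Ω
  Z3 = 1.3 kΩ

Step 1 — Angular frequency: ω = 2π·f = 2π·1150 = 7226 rad/s.
Step 2 — Component impedances:
  Z1: Z = 1/(jωC) = -j/(ω·C) = 0 - j7.732e+04 Ω
  Z2: Z = R = 370 Ω
  Z3: Z = R = 1300 Ω
Step 3 — With open output, the series arm Z2 and the output shunt Z3 appear in series to ground: Z2 + Z3 = 1670 Ω.
Step 4 — Parallel with input shunt Z1: Z_in = Z1 || (Z2 + Z3) = 1669 - j36.05 Ω = 1670∠-1.2° Ω.
Step 5 — Power factor: PF = cos(φ) = Re(Z)/|Z| = 1669.2/1669.6 = 0.9998.
Step 6 — Type: Im(Z) = -36.05 ⇒ leading (phase φ = -1.2°).

PF = 0.9998 (leading, φ = -1.2°)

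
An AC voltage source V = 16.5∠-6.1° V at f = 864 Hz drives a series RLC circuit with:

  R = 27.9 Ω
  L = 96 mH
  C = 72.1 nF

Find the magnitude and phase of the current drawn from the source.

Step 1 — Angular frequency: ω = 2π·f = 2π·864 = 5429 rad/s.
Step 2 — Component impedances:
  R: Z = R = 27.9 Ω
  L: Z = jωL = j·5429·0.096 = 0 + j521.2 Ω
  C: Z = 1/(jωC) = -j/(ω·C) = 0 - j2555 Ω
Step 3 — Series combination: Z_total = R + L + C = 27.9 - j2034 Ω = 2034∠-89.2° Ω.
Step 4 — Source phasor: V = 16.5∠-6.1° V = 16.41 - j1.753 V.
Step 5 — Ohm's law: I = V / Z_total = (16.41 - j1.753) / (27.9 - j2034) = 0.0009726 + j0.008054 A.
Step 6 — Convert to polar: |I| = 0.008112 A, ∠I = 83.1°.

I = 0.008112∠83.1° A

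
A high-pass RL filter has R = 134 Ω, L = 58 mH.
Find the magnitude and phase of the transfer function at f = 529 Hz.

Step 1 — Angular frequency: ω = 2π·529 = 3324 rad/s.
Step 2 — Transfer function: H(jω) = jωL/(R + jωL).
Step 3 — Numerator jωL = j·192.8; denominator R + jωL = 134 + j192.8.
Step 4 — H = 0.6742 + j0.4687.
Step 5 — Magnitude: |H| = 0.8211 (-1.7 dB); phase: φ = 34.8°.

|H| = 0.8211 (-1.7 dB), φ = 34.8°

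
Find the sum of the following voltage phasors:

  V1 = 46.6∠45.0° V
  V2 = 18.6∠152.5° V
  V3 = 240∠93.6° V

Step 1 — Convert each phasor to rectangular form:
  V1 = 46.6·(cos(45.0°) + j·sin(45.0°)) = 32.95 + j32.95 V
  V2 = 18.6·(cos(152.5°) + j·sin(152.5°)) = -16.5 + j8.589 V
  V3 = 240·(cos(93.6°) + j·sin(93.6°)) = -15.07 + j239.5 V
Step 2 — Sum components: V_total = 1.383 + j281.1 V.
Step 3 — Convert to polar: |V_total| = 281.1 V, ∠V_total = 89.7°.

V_total = 281.1∠89.7° V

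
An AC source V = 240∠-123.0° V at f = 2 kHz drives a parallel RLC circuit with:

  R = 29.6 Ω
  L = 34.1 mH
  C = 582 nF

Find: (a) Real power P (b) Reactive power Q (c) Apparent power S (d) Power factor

Step 1 — Angular frequency: ω = 2π·f = 2π·2000 = 1.257e+04 rad/s.
Step 2 — Component impedances:
  R: Z = R = 29.6 Ω
  L: Z = jωL = j·1.257e+04·0.0341 = 0 + j428.5 Ω
  C: Z = 1/(jωC) = -j/(ω·C) = 0 - j136.7 Ω
Step 3 — Parallel combination: 1/Z_total = 1/R + 1/L + 1/C; Z_total = 28.97 - j4.27 Ω = 29.28∠-8.4° Ω.
Step 4 — Source phasor: V = 240∠-123.0° V = -130.7 - j201.3 V.
Step 5 — Current: I = V / Z = -3.414 - j7.451 A = 8.196∠-114.6° A.
Step 6 — Complex power: S = V·I* = 1946 - j286.8 VA.
Step 7 — Real power: P = Re(S) = 1946 W.
Step 8 — Reactive power: Q = Im(S) = -286.8 VAR.
Step 9 — Apparent power: |S| = 1967 VA.
Step 10 — Power factor: PF = P/|S| = 0.9893 (leading).

(a) P = 1946 W  (b) Q = -286.8 VAR  (c) S = 1967 VA  (d) PF = 0.9893 (leading)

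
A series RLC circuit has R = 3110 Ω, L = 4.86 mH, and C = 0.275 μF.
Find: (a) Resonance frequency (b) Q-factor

Step 1 — Resonance condition Im(Z)=0 gives ω₀ = 1/√(LC).
Step 2 — ω₀ = 1/√(0.00486·2.75e-07) = 2.735e+04 rad/s.
Step 3 — f₀ = ω₀/(2π) = 4353 Hz.
Step 4 — Series Q: Q = ω₀L/R = 2.735e+04·0.00486/3110 = 0.04275.

(a) f₀ = 4353 Hz  (b) Q = 0.04275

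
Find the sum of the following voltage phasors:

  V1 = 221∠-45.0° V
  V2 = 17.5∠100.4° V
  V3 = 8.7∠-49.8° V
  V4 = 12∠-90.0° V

Step 1 — Convert each phasor to rectangular form:
  V1 = 221·(cos(-45.0°) + j·sin(-45.0°)) = 156.3 - j156.3 V
  V2 = 17.5·(cos(100.4°) + j·sin(100.4°)) = -3.159 + j17.21 V
  V3 = 8.7·(cos(-49.8°) + j·sin(-49.8°)) = 5.615 - j6.645 V
  V4 = 12·(cos(-90.0°) + j·sin(-90.0°)) = 0 - j12 V
Step 2 — Sum components: V_total = 158.7 - j157.7 V.
Step 3 — Convert to polar: |V_total| = 223.8 V, ∠V_total = -44.8°.

V_total = 223.8∠-44.8° V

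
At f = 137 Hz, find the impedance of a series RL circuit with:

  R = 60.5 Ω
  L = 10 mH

Step 1 — Angular frequency: ω = 2π·f = 2π·137 = 860.8 rad/s.
Step 2 — Component impedances:
  R: Z = R = 60.5 Ω
  L: Z = jωL = j·860.8·0.01 = 0 + j8.608 Ω
Step 3 — Series combination: Z_total = R + L = 60.5 + j8.608 Ω = 61.11∠8.1° Ω.

Z = 60.5 + j8.608 Ω = 61.11∠8.1° Ω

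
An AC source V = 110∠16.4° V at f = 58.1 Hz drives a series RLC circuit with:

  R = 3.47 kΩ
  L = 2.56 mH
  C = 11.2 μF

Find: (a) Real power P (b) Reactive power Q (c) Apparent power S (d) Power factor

Step 1 — Angular frequency: ω = 2π·f = 2π·58.1 = 365.1 rad/s.
Step 2 — Component impedances:
  R: Z = R = 3470 Ω
  L: Z = jωL = j·365.1·0.00256 = 0 + j0.9345 Ω
  C: Z = 1/(jωC) = -j/(ω·C) = 0 - j244.6 Ω
Step 3 — Series combination: Z_total = R + L + C = 3470 - j243.6 Ω = 3479∠-4.0° Ω.
Step 4 — Source phasor: V = 110∠16.4° V = 105.5 + j31.06 V.
Step 5 — Current: I = V / Z = 0.02964 + j0.01103 A = 0.03162∠20.4° A.
Step 6 — Complex power: S = V·I* = 3.47 - j0.2436 VA.
Step 7 — Real power: P = Re(S) = 3.47 W.
Step 8 — Reactive power: Q = Im(S) = -0.2436 VAR.
Step 9 — Apparent power: |S| = 3.478 VA.
Step 10 — Power factor: PF = P/|S| = 0.9975 (leading).

(a) P = 3.47 W  (b) Q = -0.2436 VAR  (c) S = 3.478 VA  (d) PF = 0.9975 (leading)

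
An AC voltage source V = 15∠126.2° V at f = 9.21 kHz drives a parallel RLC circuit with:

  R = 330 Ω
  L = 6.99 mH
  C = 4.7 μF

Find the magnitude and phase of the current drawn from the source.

Step 1 — Angular frequency: ω = 2π·f = 2π·9210 = 5.787e+04 rad/s.
Step 2 — Component impedances:
  R: Z = R = 330 Ω
  L: Z = jωL = j·5.787e+04·0.00699 = 0 + j404.5 Ω
  C: Z = 1/(jωC) = -j/(ω·C) = 0 - j3.677 Ω
Step 3 — Parallel combination: 1/Z_total = 1/R + 1/L + 1/C; Z_total = 0.04171 - j3.71 Ω = 3.71∠-89.4° Ω.
Step 4 — Source phasor: V = 15∠126.2° V = -8.859 + j12.1 V.
Step 5 — Ohm's law: I = V / Z_total = (-8.859 + j12.1) / (0.04171 - j3.71) = -3.289 - j2.351 A.
Step 6 — Convert to polar: |I| = 4.043 A, ∠I = -144.4°.

I = 4.043∠-144.4° A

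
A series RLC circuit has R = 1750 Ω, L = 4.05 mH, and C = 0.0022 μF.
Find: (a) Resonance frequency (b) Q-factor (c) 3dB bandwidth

Step 1 — Resonance: ω₀ = 1/√(LC) = 1/√(0.00405·2.2e-09) = 3.35e+05 rad/s.
Step 2 — f₀ = ω₀/(2π) = 5.332e+04 Hz.
Step 3 — Series Q: Q = ω₀L/R = 3.35e+05·0.00405/1750 = 0.7753.
Step 4 — Bandwidth: Δω = ω₀/Q = 4.321e+05 rad/s; BW = Δω/(2π) = 6.877e+04 Hz.

(a) f₀ = 5.332e+04 Hz  (b) Q = 0.7753  (c) BW = 6.877e+04 Hz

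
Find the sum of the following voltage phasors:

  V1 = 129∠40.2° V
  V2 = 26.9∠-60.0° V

Step 1 — Convert each phasor to rectangular form:
  V1 = 129·(cos(40.2°) + j·sin(40.2°)) = 98.53 + j83.26 V
  V2 = 26.9·(cos(-60.0°) + j·sin(-60.0°)) = 13.45 - j23.3 V
Step 2 — Sum components: V_total = 112 + j59.97 V.
Step 3 — Convert to polar: |V_total| = 127 V, ∠V_total = 28.2°.

V_total = 127∠28.2° V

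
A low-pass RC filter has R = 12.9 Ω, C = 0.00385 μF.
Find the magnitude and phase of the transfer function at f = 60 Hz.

Step 1 — Angular frequency: ω = 2π·60 = 377 rad/s.
Step 2 — Transfer function: H(jω) = 1/(1 + jωRC).
Step 3 — Denominator: 1 + jωRC = 1 + j·377·12.9·3.85e-09 = 1 + j1.872e-05.
Step 4 — H = 1 - j1.872e-05.
Step 5 — Magnitude: |H| = 1 (-0.0 dB); phase: φ = -0.0°.

|H| = 1 (-0.0 dB), φ = -0.0°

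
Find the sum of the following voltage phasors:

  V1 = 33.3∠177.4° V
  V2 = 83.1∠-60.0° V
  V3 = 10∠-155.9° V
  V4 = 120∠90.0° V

Step 1 — Convert each phasor to rectangular form:
  V1 = 33.3·(cos(177.4°) + j·sin(177.4°)) = -33.27 + j1.511 V
  V2 = 83.1·(cos(-60.0°) + j·sin(-60.0°)) = 41.55 - j71.97 V
  V3 = 10·(cos(-155.9°) + j·sin(-155.9°)) = -9.128 - j4.083 V
  V4 = 120·(cos(90.0°) + j·sin(90.0°)) = 0 + j120 V
Step 2 — Sum components: V_total = -0.8441 + j45.46 V.
Step 3 — Convert to polar: |V_total| = 45.47 V, ∠V_total = 91.1°.

V_total = 45.47∠91.1° V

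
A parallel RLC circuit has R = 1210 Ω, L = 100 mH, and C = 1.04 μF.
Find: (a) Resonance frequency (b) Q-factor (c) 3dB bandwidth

Step 1 — Resonance: ω₀ = 1/√(LC) = 1/√(0.1·1.04e-06) = 3101 rad/s.
Step 2 — f₀ = ω₀/(2π) = 493.5 Hz.
Step 3 — Parallel Q: Q = R/(ω₀L) = 1210/(3101·0.1) = 3.902.
Step 4 — Bandwidth: Δω = ω₀/Q = 794.7 rad/s; BW = Δω/(2π) = 126.5 Hz.

(a) f₀ = 493.5 Hz  (b) Q = 3.902  (c) BW = 126.5 Hz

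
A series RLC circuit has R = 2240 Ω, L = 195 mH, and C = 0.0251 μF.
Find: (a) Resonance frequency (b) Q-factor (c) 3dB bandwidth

Step 1 — Resonance condition Im(Z)=0 gives ω₀ = 1/√(LC).
Step 2 — ω₀ = 1/√(0.195·2.51e-08) = 1.429e+04 rad/s.
Step 3 — f₀ = ω₀/(2π) = 2275 Hz.
Step 4 — Series Q: Q = ω₀L/R = 1.429e+04·0.195/2240 = 1.244.
Step 5 — 3dB bandwidth: Δω = ω₀/Q = 1.149e+04 rad/s; BW = Δω/(2π) = 1828 Hz.

(a) f₀ = 2275 Hz  (b) Q = 1.244  (c) BW = 1828 Hz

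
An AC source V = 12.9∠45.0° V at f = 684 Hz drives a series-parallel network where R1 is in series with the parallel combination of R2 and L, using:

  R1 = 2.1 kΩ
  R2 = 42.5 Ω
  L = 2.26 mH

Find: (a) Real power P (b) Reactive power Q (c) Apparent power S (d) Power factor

Step 1 — Angular frequency: ω = 2π·f = 2π·684 = 4298 rad/s.
Step 2 — Component impedances:
  R1: Z = R = 2100 Ω
  R2: Z = R = 42.5 Ω
  L: Z = jωL = j·4298·0.00226 = 0 + j9.713 Ω
Step 3 — Parallel branch: R2 || L = 1/(1/R2 + 1/L) = 2.11 + j9.231 Ω.
Step 4 — Series with R1: Z_total = R1 + (R2 || L) = 2102 + j9.231 Ω = 2102∠0.3° Ω.
Step 5 — Source phasor: V = 12.9∠45.0° V = 9.122 + j9.122 V.
Step 6 — Current: I = V / Z = 0.004358 + j0.00432 A = 0.006137∠44.7° A.
Step 7 — Complex power: S = V·I* = 0.07916 + j0.0003476 VA.
Step 8 — Real power: P = Re(S) = 0.07916 W.
Step 9 — Reactive power: Q = Im(S) = 0.0003476 VAR.
Step 10 — Apparent power: |S| = 0.07916 VA.
Step 11 — Power factor: PF = P/|S| = 1 (lagging).

(a) P = 0.07916 W  (b) Q = 0.0003476 VAR  (c) S = 0.07916 VA  (d) PF = 1 (lagging)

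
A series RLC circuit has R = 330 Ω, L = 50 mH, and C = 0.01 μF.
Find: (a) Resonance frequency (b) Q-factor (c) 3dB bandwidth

Step 1 — Resonance condition Im(Z)=0 gives ω₀ = 1/√(LC).
Step 2 — ω₀ = 1/√(0.05·1e-08) = 4.472e+04 rad/s.
Step 3 — f₀ = ω₀/(2π) = 7118 Hz.
Step 4 — Series Q: Q = ω₀L/R = 4.472e+04·0.05/330 = 6.776.
Step 5 — 3dB bandwidth: Δω = ω₀/Q = 6600 rad/s; BW = Δω/(2π) = 1050 Hz.

(a) f₀ = 7118 Hz  (b) Q = 6.776  (c) BW = 1050 Hz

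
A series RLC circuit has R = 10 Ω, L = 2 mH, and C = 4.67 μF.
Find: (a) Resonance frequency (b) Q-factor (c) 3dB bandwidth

Step 1 — Resonance condition Im(Z)=0 gives ω₀ = 1/√(LC).
Step 2 — ω₀ = 1/√(0.002·4.67e-06) = 1.035e+04 rad/s.
Step 3 — f₀ = ω₀/(2π) = 1647 Hz.
Step 4 — Series Q: Q = ω₀L/R = 1.035e+04·0.002/10 = 2.069.
Step 5 — 3dB bandwidth: Δω = ω₀/Q = 5000 rad/s; BW = Δω/(2π) = 795.8 Hz.

(a) f₀ = 1647 Hz  (b) Q = 2.069  (c) BW = 795.8 Hz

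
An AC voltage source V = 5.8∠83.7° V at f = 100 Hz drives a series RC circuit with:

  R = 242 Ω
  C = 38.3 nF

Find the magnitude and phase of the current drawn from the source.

Step 1 — Angular frequency: ω = 2π·f = 2π·100 = 628.3 rad/s.
Step 2 — Component impedances:
  R: Z = R = 242 Ω
  C: Z = 1/(jωC) = -j/(ω·C) = 0 - j4.155e+04 Ω
Step 3 — Series combination: Z_total = R + C = 242 - j4.155e+04 Ω = 4.156e+04∠-89.7° Ω.
Step 4 — Source phasor: V = 5.8∠83.7° V = 0.6365 + j5.765 V.
Step 5 — Ohm's law: I = V / Z_total = (0.6365 + j5.765) / (242 - j4.155e+04) = -0.0001386 + j1.612e-05 A.
Step 6 — Convert to polar: |I| = 0.0001396 A, ∠I = 173.4°.

I = 0.0001396∠173.4° A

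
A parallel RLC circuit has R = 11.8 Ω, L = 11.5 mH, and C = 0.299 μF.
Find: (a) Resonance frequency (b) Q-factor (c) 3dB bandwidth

Step 1 — Resonance: ω₀ = 1/√(LC) = 1/√(0.0115·2.99e-07) = 1.705e+04 rad/s.
Step 2 — f₀ = ω₀/(2π) = 2714 Hz.
Step 3 — Parallel Q: Q = R/(ω₀L) = 11.8/(1.705e+04·0.0115) = 0.06017.
Step 4 — Bandwidth: Δω = ω₀/Q = 2.834e+05 rad/s; BW = Δω/(2π) = 4.511e+04 Hz.

(a) f₀ = 2714 Hz  (b) Q = 0.06017  (c) BW = 4.511e+04 Hz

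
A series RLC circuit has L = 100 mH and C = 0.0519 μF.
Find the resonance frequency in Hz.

Step 1 — Resonance condition Im(Z)=0 gives ω₀ = 1/√(LC).
Step 2 — ω₀ = 1/√(0.1·5.19e-08) = 1.388e+04 rad/s.
Step 3 — f₀ = ω₀/(2π) = 2209 Hz.

f₀ = 2209 Hz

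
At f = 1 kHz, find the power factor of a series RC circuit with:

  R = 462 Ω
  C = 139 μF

Step 1 — Angular frequency: ω = 2π·f = 2π·1000 = 6283 rad/s.
Step 2 — Component impedances:
  R: Z = R = 462 Ω
  C: Z = 1/(jωC) = -j/(ω·C) = 0 - j1.145 Ω
Step 3 — Series combination: Z_total = R + C = 462 - j1.145 Ω = 462∠-0.1° Ω.
Step 4 — Power factor: PF = cos(φ) = Re(Z)/|Z| = 462/462 = 1.
Step 5 — Type: Im(Z) = -1.145 ⇒ leading (phase φ = -0.1°).

PF = 1 (leading, φ = -0.1°)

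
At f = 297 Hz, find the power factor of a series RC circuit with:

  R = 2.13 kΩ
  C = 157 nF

Step 1 — Angular frequency: ω = 2π·f = 2π·297 = 1866 rad/s.
Step 2 — Component impedances:
  R: Z = R = 2130 Ω
  C: Z = 1/(jωC) = -j/(ω·C) = 0 - j3413 Ω
Step 3 — Series combination: Z_total = R + C = 2130 - j3413 Ω = 4023∠-58.0° Ω.
Step 4 — Power factor: PF = cos(φ) = Re(Z)/|Z| = 2130/4023.3 = 0.5294.
Step 5 — Type: Im(Z) = -3413 ⇒ leading (phase φ = -58.0°).

PF = 0.5294 (leading, φ = -58.0°)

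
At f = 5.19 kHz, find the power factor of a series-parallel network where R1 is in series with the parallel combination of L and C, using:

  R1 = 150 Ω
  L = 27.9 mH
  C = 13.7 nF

Step 1 — Angular frequency: ω = 2π·f = 2π·5190 = 3.261e+04 rad/s.
Step 2 — Component impedances:
  R1: Z = R = 150 Ω
  L: Z = jωL = j·3.261e+04·0.0279 = 0 + j909.8 Ω
  C: Z = 1/(jωC) = -j/(ω·C) = 0 - j2238 Ω
Step 3 — Parallel branch: L || C = 1/(1/L + 1/C) = 0 + j1533 Ω.
Step 4 — Series with R1: Z_total = R1 + (L || C) = 150 + j1533 Ω = 1540∠84.4° Ω.
Step 5 — Power factor: PF = cos(φ) = Re(Z)/|Z| = 150/1540.2 = 0.09739.
Step 6 — Type: Im(Z) = 1533 ⇒ lagging (phase φ = 84.4°).

PF = 0.09739 (lagging, φ = 84.4°)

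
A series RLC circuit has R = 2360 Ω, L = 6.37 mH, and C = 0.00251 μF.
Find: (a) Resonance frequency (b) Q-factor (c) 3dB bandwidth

Step 1 — Resonance: ω₀ = 1/√(LC) = 1/√(0.00637·2.51e-09) = 2.501e+05 rad/s.
Step 2 — f₀ = ω₀/(2π) = 3.98e+04 Hz.
Step 3 — Series Q: Q = ω₀L/R = 2.501e+05·0.00637/2360 = 0.675.
Step 4 — Bandwidth: Δω = ω₀/Q = 3.705e+05 rad/s; BW = Δω/(2π) = 5.896e+04 Hz.

(a) f₀ = 3.98e+04 Hz  (b) Q = 0.675  (c) BW = 5.896e+04 Hz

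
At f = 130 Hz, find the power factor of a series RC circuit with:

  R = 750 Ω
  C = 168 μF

Step 1 — Angular frequency: ω = 2π·f = 2π·130 = 816.8 rad/s.
Step 2 — Component impedances:
  R: Z = R = 750 Ω
  C: Z = 1/(jωC) = -j/(ω·C) = 0 - j7.287 Ω
Step 3 — Series combination: Z_total = R + C = 750 - j7.287 Ω = 750∠-0.6° Ω.
Step 4 — Power factor: PF = cos(φ) = Re(Z)/|Z| = 750/750 = 1.
Step 5 — Type: Im(Z) = -7.287 ⇒ leading (phase φ = -0.6°).

PF = 1 (leading, φ = -0.6°)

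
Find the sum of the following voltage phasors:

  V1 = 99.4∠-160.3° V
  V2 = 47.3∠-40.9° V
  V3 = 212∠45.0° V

Step 1 — Convert each phasor to rectangular form:
  V1 = 99.4·(cos(-160.3°) + j·sin(-160.3°)) = -93.58 - j33.51 V
  V2 = 47.3·(cos(-40.9°) + j·sin(-40.9°)) = 35.75 - j30.97 V
  V3 = 212·(cos(45.0°) + j·sin(45.0°)) = 149.9 + j149.9 V
Step 2 — Sum components: V_total = 92.08 + j85.43 V.
Step 3 — Convert to polar: |V_total| = 125.6 V, ∠V_total = 42.9°.

V_total = 125.6∠42.9° V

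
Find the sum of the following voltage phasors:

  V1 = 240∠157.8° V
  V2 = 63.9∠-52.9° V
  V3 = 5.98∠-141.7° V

Step 1 — Convert each phasor to rectangular form:
  V1 = 240·(cos(157.8°) + j·sin(157.8°)) = -222.2 + j90.68 V
  V2 = 63.9·(cos(-52.9°) + j·sin(-52.9°)) = 38.54 - j50.97 V
  V3 = 5.98·(cos(-141.7°) + j·sin(-141.7°)) = -4.693 - j3.706 V
Step 2 — Sum components: V_total = -188.4 + j36.01 V.
Step 3 — Convert to polar: |V_total| = 191.8 V, ∠V_total = 169.2°.

V_total = 191.8∠169.2° V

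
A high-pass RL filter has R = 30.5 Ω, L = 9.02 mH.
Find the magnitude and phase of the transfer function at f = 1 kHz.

Step 1 — Angular frequency: ω = 2π·1000 = 6283 rad/s.
Step 2 — Transfer function: H(jω) = jωL/(R + jωL).
Step 3 — Numerator jωL = j·56.67; denominator R + jωL = 30.5 + j56.67.
Step 4 — H = 0.7754 + j0.4173.
Step 5 — Magnitude: |H| = 0.8806 (-1.1 dB); phase: φ = 28.3°.

|H| = 0.8806 (-1.1 dB), φ = 28.3°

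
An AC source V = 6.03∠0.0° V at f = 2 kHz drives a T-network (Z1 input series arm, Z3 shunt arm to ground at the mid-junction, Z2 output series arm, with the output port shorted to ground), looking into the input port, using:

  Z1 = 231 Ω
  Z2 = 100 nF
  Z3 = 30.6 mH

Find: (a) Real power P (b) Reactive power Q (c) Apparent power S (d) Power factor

Step 1 — Angular frequency: ω = 2π·f = 2π·2000 = 1.257e+04 rad/s.
Step 2 — Component impedances:
  Z1: Z = R = 231 Ω
  Z2: Z = 1/(jωC) = -j/(ω·C) = 0 - j795.8 Ω
  Z3: Z = jωL = j·1.257e+04·0.0306 = 0 + j384.5 Ω
Step 3 — With the output port shorted to ground, the output series arm Z2 runs from the junction to ground; the shunt arm Z3 also runs from the junction to ground. They appear in parallel: Z3 || Z2 = 0 + j744.1 Ω.
Step 4 — Series with input arm Z1: Z_in = Z1 + (Z3 || Z2) = 231 + j744.1 Ω = 779.1∠72.8° Ω.
Step 5 — Source phasor: V = 6.03∠0.0° V = 6.03 V.
Step 6 — Current: I = V / Z = 0.002295 - j0.007392 A = 0.00774∠-72.8° A.
Step 7 — Complex power: S = V·I* = 0.01384 + j0.04457 VA.
Step 8 — Real power: P = Re(S) = 0.01384 W.
Step 9 — Reactive power: Q = Im(S) = 0.04457 VAR.
Step 10 — Apparent power: |S| = 0.04667 VA.
Step 11 — Power factor: PF = P/|S| = 0.2965 (lagging).

(a) P = 0.01384 W  (b) Q = 0.04457 VAR  (c) S = 0.04667 VA  (d) PF = 0.2965 (lagging)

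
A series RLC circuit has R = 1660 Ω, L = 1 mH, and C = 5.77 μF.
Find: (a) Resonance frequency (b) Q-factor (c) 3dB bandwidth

Step 1 — Resonance: ω₀ = 1/√(LC) = 1/√(0.001·5.77e-06) = 1.316e+04 rad/s.
Step 2 — f₀ = ω₀/(2π) = 2095 Hz.
Step 3 — Series Q: Q = ω₀L/R = 1.316e+04·0.001/1660 = 0.007931.
Step 4 — Bandwidth: Δω = ω₀/Q = 1.66e+06 rad/s; BW = Δω/(2π) = 2.642e+05 Hz.

(a) f₀ = 2095 Hz  (b) Q = 0.007931  (c) BW = 2.642e+05 Hz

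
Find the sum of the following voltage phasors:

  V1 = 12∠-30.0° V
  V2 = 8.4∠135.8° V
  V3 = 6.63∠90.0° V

Step 1 — Convert each phasor to rectangular form:
  V1 = 12·(cos(-30.0°) + j·sin(-30.0°)) = 10.39 - j6 V
  V2 = 8.4·(cos(135.8°) + j·sin(135.8°)) = -6.022 + j5.856 V
  V3 = 6.63·(cos(90.0°) + j·sin(90.0°)) = 0 + j6.63 V
Step 2 — Sum components: V_total = 4.37 + j6.486 V.
Step 3 — Convert to polar: |V_total| = 7.821 V, ∠V_total = 56.0°.

V_total = 7.821∠56.0° V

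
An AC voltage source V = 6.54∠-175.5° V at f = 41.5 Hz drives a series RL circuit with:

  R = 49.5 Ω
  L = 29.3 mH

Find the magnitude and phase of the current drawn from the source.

Step 1 — Angular frequency: ω = 2π·f = 2π·41.5 = 260.8 rad/s.
Step 2 — Component impedances:
  R: Z = R = 49.5 Ω
  L: Z = jωL = j·260.8·0.0293 = 0 + j7.64 Ω
Step 3 — Series combination: Z_total = R + L = 49.5 + j7.64 Ω = 50.09∠8.8° Ω.
Step 4 — Source phasor: V = 6.54∠-175.5° V = -6.52 - j0.5131 V.
Step 5 — Ohm's law: I = V / Z_total = (-6.52 - j0.5131) / (49.5 + j7.64) = -0.1302 + j0.009731 A.
Step 6 — Convert to polar: |I| = 0.1306 A, ∠I = 175.7°.

I = 0.1306∠175.7° A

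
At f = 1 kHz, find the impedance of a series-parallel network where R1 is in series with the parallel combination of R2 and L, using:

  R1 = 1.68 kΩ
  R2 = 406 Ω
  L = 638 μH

Step 1 — Angular frequency: ω = 2π·f = 2π·1000 = 6283 rad/s.
Step 2 — Component impedances:
  R1: Z = R = 1680 Ω
  R2: Z = R = 406 Ω
  L: Z = jωL = j·6283·0.000638 = 0 + j4.009 Ω
Step 3 — Parallel branch: R2 || L = 1/(1/R2 + 1/L) = 0.03958 + j4.008 Ω.
Step 4 — Series with R1: Z_total = R1 + (R2 || L) = 1680 + j4.008 Ω = 1680∠0.1° Ω.

Z = 1680 + j4.008 Ω = 1680∠0.1° Ω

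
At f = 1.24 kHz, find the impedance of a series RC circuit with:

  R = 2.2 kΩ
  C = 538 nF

Step 1 — Angular frequency: ω = 2π·f = 2π·1240 = 7791 rad/s.
Step 2 — Component impedances:
  R: Z = R = 2200 Ω
  C: Z = 1/(jωC) = -j/(ω·C) = 0 - j238.6 Ω
Step 3 — Series combination: Z_total = R + C = 2200 - j238.6 Ω = 2213∠-6.2° Ω.

Z = 2200 - j238.6 Ω = 2213∠-6.2° Ω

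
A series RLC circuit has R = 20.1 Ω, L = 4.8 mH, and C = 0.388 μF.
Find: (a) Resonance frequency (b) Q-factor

Step 1 — Resonance condition Im(Z)=0 gives ω₀ = 1/√(LC).
Step 2 — ω₀ = 1/√(0.0048·3.88e-07) = 2.317e+04 rad/s.
Step 3 — f₀ = ω₀/(2π) = 3688 Hz.
Step 4 — Series Q: Q = ω₀L/R = 2.317e+04·0.0048/20.1 = 5.534.

(a) f₀ = 3688 Hz  (b) Q = 5.534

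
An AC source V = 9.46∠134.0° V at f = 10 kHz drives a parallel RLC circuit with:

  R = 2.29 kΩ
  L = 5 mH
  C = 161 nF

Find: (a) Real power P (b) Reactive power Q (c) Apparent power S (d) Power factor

Step 1 — Angular frequency: ω = 2π·f = 2π·1e+04 = 6.283e+04 rad/s.
Step 2 — Component impedances:
  R: Z = R = 2290 Ω
  L: Z = jωL = j·6.283e+04·0.005 = 0 + j314.2 Ω
  C: Z = 1/(jωC) = -j/(ω·C) = 0 - j98.85 Ω
Step 3 — Parallel combination: 1/Z_total = 1/R + 1/L + 1/C; Z_total = 9.049 - j143.7 Ω = 144∠-86.4° Ω.
Step 4 — Source phasor: V = 9.46∠134.0° V = -6.571 + j6.805 V.
Step 5 — Current: I = V / Z = -0.05005 - j0.04259 A = 0.06571∠-139.6° A.
Step 6 — Complex power: S = V·I* = 0.03908 - j0.6204 VA.
Step 7 — Real power: P = Re(S) = 0.03908 W.
Step 8 — Reactive power: Q = Im(S) = -0.6204 VAR.
Step 9 — Apparent power: |S| = 0.6217 VA.
Step 10 — Power factor: PF = P/|S| = 0.06286 (leading).

(a) P = 0.03908 W  (b) Q = -0.6204 VAR  (c) S = 0.6217 VA  (d) PF = 0.06286 (leading)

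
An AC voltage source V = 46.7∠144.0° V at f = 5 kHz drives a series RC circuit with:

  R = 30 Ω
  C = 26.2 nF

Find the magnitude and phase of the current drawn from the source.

Step 1 — Angular frequency: ω = 2π·f = 2π·5000 = 3.142e+04 rad/s.
Step 2 — Component impedances:
  R: Z = R = 30 Ω
  C: Z = 1/(jωC) = -j/(ω·C) = 0 - j1215 Ω
Step 3 — Series combination: Z_total = R + C = 30 - j1215 Ω = 1215∠-88.6° Ω.
Step 4 — Source phasor: V = 46.7∠144.0° V = -37.78 + j27.45 V.
Step 5 — Ohm's law: I = V / Z_total = (-37.78 + j27.45) / (30 - j1215) = -0.02335 - j0.03052 A.
Step 6 — Convert to polar: |I| = 0.03843 A, ∠I = -127.4°.

I = 0.03843∠-127.4° A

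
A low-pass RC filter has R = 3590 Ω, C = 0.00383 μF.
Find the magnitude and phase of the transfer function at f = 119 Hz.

Step 1 — Angular frequency: ω = 2π·119 = 747.7 rad/s.
Step 2 — Transfer function: H(jω) = 1/(1 + jωRC).
Step 3 — Denominator: 1 + jωRC = 1 + j·747.7·3590·3.83e-09 = 1 + j0.01028.
Step 4 — H = 0.9999 - j0.01028.
Step 5 — Magnitude: |H| = 0.9999 (-0.0 dB); phase: φ = -0.6°.

|H| = 0.9999 (-0.0 dB), φ = -0.6°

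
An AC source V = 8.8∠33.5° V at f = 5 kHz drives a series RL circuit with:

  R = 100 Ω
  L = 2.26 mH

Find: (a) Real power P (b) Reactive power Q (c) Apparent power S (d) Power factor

Step 1 — Angular frequency: ω = 2π·f = 2π·5000 = 3.142e+04 rad/s.
Step 2 — Component impedances:
  R: Z = R = 100 Ω
  L: Z = jωL = j·3.142e+04·0.00226 = 0 + j71 Ω
Step 3 — Series combination: Z_total = R + L = 100 + j71 Ω = 122.6∠35.4° Ω.
Step 4 — Source phasor: V = 8.8∠33.5° V = 7.338 + j4.857 V.
Step 5 — Current: I = V / Z = 0.07172 - j0.002347 A = 0.07175∠-1.9° A.
Step 6 — Complex power: S = V·I* = 0.5149 + j0.3656 VA.
Step 7 — Real power: P = Re(S) = 0.5149 W.
Step 8 — Reactive power: Q = Im(S) = 0.3656 VAR.
Step 9 — Apparent power: |S| = 0.6314 VA.
Step 10 — Power factor: PF = P/|S| = 0.8154 (lagging).

(a) P = 0.5149 W  (b) Q = 0.3656 VAR  (c) S = 0.6314 VA  (d) PF = 0.8154 (lagging)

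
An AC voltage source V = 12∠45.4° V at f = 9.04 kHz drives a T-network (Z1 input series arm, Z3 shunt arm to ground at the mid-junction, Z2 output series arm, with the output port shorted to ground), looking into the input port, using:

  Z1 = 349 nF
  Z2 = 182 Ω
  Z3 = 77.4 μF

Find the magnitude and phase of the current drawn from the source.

Step 1 — Angular frequency: ω = 2π·f = 2π·9040 = 5.68e+04 rad/s.
Step 2 — Component impedances:
  Z1: Z = 1/(jωC) = -j/(ω·C) = 0 - j50.45 Ω
  Z2: Z = R = 182 Ω
  Z3: Z = 1/(jωC) = -j/(ω·C) = 0 - j0.2275 Ω
Step 3 — With the output port shorted to ground, the output series arm Z2 runs from the junction to ground; the shunt arm Z3 also runs from the junction to ground. They appear in parallel: Z3 || Z2 = 0.0002843 - j0.2275 Ω.
Step 4 — Series with input arm Z1: Z_in = Z1 + (Z3 || Z2) = 0.0002843 - j50.67 Ω = 50.67∠-90.0° Ω.
Step 5 — Source phasor: V = 12∠45.4° V = 8.426 + j8.544 V.
Step 6 — Ohm's law: I = V / Z_total = (8.426 + j8.544) / (0.0002843 - j50.67) = -0.1686 + j0.1663 A.
Step 7 — Convert to polar: |I| = 0.2368 A, ∠I = 135.4°.

I = 0.2368∠135.4° A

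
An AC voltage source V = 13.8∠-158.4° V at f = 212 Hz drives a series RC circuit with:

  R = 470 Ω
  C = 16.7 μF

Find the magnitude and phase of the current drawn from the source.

Step 1 — Angular frequency: ω = 2π·f = 2π·212 = 1332 rad/s.
Step 2 — Component impedances:
  R: Z = R = 470 Ω
  C: Z = 1/(jωC) = -j/(ω·C) = 0 - j44.95 Ω
Step 3 — Series combination: Z_total = R + C = 470 - j44.95 Ω = 472.1∠-5.5° Ω.
Step 4 — Source phasor: V = 13.8∠-158.4° V = -12.83 - j5.08 V.
Step 5 — Ohm's law: I = V / Z_total = (-12.83 - j5.08) / (470 - j44.95) = -0.02603 - j0.0133 A.
Step 6 — Convert to polar: |I| = 0.02923 A, ∠I = -152.9°.

I = 0.02923∠-152.9° A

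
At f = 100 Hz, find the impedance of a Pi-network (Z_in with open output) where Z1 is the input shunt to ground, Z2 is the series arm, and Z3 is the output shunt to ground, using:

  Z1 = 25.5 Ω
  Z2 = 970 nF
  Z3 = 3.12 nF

Step 1 — Angular frequency: ω = 2π·f = 2π·100 = 628.3 rad/s.
Step 2 — Component impedances:
  Z1: Z = R = 25.5 Ω
  Z2: Z = 1/(jωC) = -j/(ω·C) = 0 - j1641 Ω
  Z3: Z = 1/(jωC) = -j/(ω·C) = 0 - j5.101e+05 Ω
Step 3 — With open output, the series arm Z2 and the output shunt Z3 appear in series to ground: Z2 + Z3 = 0 - j5.118e+05 Ω.
Step 4 — Parallel with input shunt Z1: Z_in = Z1 || (Z2 + Z3) = 25.5 - j0.001271 Ω = 25.5∠-0.0° Ω.

Z = 25.5 - j0.001271 Ω = 25.5∠-0.0° Ω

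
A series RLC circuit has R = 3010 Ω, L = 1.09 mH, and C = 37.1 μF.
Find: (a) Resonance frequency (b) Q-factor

Step 1 — Resonance condition Im(Z)=0 gives ω₀ = 1/√(LC).
Step 2 — ω₀ = 1/√(0.00109·3.71e-05) = 4973 rad/s.
Step 3 — f₀ = ω₀/(2π) = 791.4 Hz.
Step 4 — Series Q: Q = ω₀L/R = 4973·0.00109/3010 = 0.001801.

(a) f₀ = 791.4 Hz  (b) Q = 0.001801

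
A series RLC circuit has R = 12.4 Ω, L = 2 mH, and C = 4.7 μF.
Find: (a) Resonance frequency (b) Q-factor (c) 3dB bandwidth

Step 1 — Resonance: ω₀ = 1/√(LC) = 1/√(0.002·4.7e-06) = 1.031e+04 rad/s.
Step 2 — f₀ = ω₀/(2π) = 1642 Hz.
Step 3 — Series Q: Q = ω₀L/R = 1.031e+04·0.002/12.4 = 1.664.
Step 4 — Bandwidth: Δω = ω₀/Q = 6200 rad/s; BW = Δω/(2π) = 986.8 Hz.

(a) f₀ = 1642 Hz  (b) Q = 1.664  (c) BW = 986.8 Hz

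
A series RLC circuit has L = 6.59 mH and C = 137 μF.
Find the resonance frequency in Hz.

Step 1 — Resonance condition Im(Z)=0 gives ω₀ = 1/√(LC).
Step 2 — ω₀ = 1/√(0.00659·0.000137) = 1052 rad/s.
Step 3 — f₀ = ω₀/(2π) = 167.5 Hz.

f₀ = 167.5 Hz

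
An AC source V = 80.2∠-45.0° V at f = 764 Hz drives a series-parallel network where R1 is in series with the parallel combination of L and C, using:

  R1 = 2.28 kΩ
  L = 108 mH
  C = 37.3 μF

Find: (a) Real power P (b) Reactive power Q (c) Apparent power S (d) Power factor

Step 1 — Angular frequency: ω = 2π·f = 2π·764 = 4800 rad/s.
Step 2 — Component impedances:
  R1: Z = R = 2280 Ω
  L: Z = jωL = j·4800·0.108 = 0 + j518.4 Ω
  C: Z = 1/(jωC) = -j/(ω·C) = 0 - j5.585 Ω
Step 3 — Parallel branch: L || C = 1/(1/L + 1/C) = 0 - j5.646 Ω.
Step 4 — Series with R1: Z_total = R1 + (L || C) = 2280 - j5.646 Ω = 2280∠-0.1° Ω.
Step 5 — Source phasor: V = 80.2∠-45.0° V = 56.71 - j56.71 V.
Step 6 — Current: I = V / Z = 0.02493 - j0.02481 A = 0.03518∠-44.9° A.
Step 7 — Complex power: S = V·I* = 2.821 - j0.006986 VA.
Step 8 — Real power: P = Re(S) = 2.821 W.
Step 9 — Reactive power: Q = Im(S) = -0.006986 VAR.
Step 10 — Apparent power: |S| = 2.821 VA.
Step 11 — Power factor: PF = P/|S| = 1 (leading).

(a) P = 2.821 W  (b) Q = -0.006986 VAR  (c) S = 2.821 VA  (d) PF = 1 (leading)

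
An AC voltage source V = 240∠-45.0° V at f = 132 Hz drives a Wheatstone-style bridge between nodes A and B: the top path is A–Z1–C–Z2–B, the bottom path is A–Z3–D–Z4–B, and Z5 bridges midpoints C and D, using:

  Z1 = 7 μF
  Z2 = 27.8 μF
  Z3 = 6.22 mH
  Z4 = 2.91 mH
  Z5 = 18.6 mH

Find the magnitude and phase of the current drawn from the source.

Step 1 — Angular frequency: ω = 2π·f = 2π·132 = 829.4 rad/s.
Step 2 — Component impedances:
  Z1: Z = 1/(jωC) = -j/(ω·C) = 0 - j172.2 Ω
  Z2: Z = 1/(jωC) = -j/(ω·C) = 0 - j43.37 Ω
  Z3: Z = jωL = j·829.4·0.00622 = 0 + j5.159 Ω
  Z4: Z = jωL = j·829.4·0.00291 = 0 + j2.413 Ω
  Z5: Z = jωL = j·829.4·0.0186 = 0 + j15.43 Ω
Step 3 — Bridge requires nodal analysis (the Z5 bridge couples midpoints C and D, so the two paths cannot be reduced to a simple series/parallel combination). Setting node B to ground and injecting 1 A at node A, the 3-node admittance system at A, C, D solves to V_A = Z_AB = 0 + j7.897 Ω = 7.897∠90.0° Ω.
Step 4 — Source phasor: V = 240∠-45.0° V = 169.7 - j169.7 V.
Step 5 — Ohm's law: I = V / Z_total = (169.7 - j169.7) / (0 + j7.897) = -21.49 - j21.49 A.
Step 6 — Convert to polar: |I| = 30.39 A, ∠I = -135.0°.

I = 30.39∠-135.0° A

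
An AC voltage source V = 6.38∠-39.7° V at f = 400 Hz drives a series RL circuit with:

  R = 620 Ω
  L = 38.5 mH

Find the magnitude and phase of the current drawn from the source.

Step 1 — Angular frequency: ω = 2π·f = 2π·400 = 2513 rad/s.
Step 2 — Component impedances:
  R: Z = R = 620 Ω
  L: Z = jωL = j·2513·0.0385 = 0 + j96.76 Ω
Step 3 — Series combination: Z_total = R + L = 620 + j96.76 Ω = 627.5∠8.9° Ω.
Step 4 — Source phasor: V = 6.38∠-39.7° V = 4.909 - j4.075 V.
Step 5 — Ohm's law: I = V / Z_total = (4.909 - j4.075) / (620 + j96.76) = 0.006728 - j0.007623 A.
Step 6 — Convert to polar: |I| = 0.01017 A, ∠I = -48.6°.

I = 0.01017∠-48.6° A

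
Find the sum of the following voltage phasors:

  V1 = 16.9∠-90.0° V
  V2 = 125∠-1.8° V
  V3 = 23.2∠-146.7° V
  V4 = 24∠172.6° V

Step 1 — Convert each phasor to rectangular form:
  V1 = 16.9·(cos(-90.0°) + j·sin(-90.0°)) = 0 - j16.9 V
  V2 = 125·(cos(-1.8°) + j·sin(-1.8°)) = 124.9 - j3.926 V
  V3 = 23.2·(cos(-146.7°) + j·sin(-146.7°)) = -19.39 - j12.74 V
  V4 = 24·(cos(172.6°) + j·sin(172.6°)) = -23.8 + j3.091 V
Step 2 — Sum components: V_total = 81.75 - j30.47 V.
Step 3 — Convert to polar: |V_total| = 87.24 V, ∠V_total = -20.4°.

V_total = 87.24∠-20.4° V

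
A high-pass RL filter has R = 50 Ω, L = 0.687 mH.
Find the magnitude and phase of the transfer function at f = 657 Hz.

Step 1 — Angular frequency: ω = 2π·657 = 4128 rad/s.
Step 2 — Transfer function: H(jω) = jωL/(R + jωL).
Step 3 — Numerator jωL = j·2.836; denominator R + jωL = 50 + j2.836.
Step 4 — H = 0.003207 + j0.05654.
Step 5 — Magnitude: |H| = 0.05663 (-24.9 dB); phase: φ = 86.8°.

|H| = 0.05663 (-24.9 dB), φ = 86.8°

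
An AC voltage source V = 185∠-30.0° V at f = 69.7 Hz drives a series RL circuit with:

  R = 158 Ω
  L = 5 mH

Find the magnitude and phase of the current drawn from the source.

Step 1 — Angular frequency: ω = 2π·f = 2π·69.7 = 437.9 rad/s.
Step 2 — Component impedances:
  R: Z = R = 158 Ω
  L: Z = jωL = j·437.9·0.005 = 0 + j2.19 Ω
Step 3 — Series combination: Z_total = R + L = 158 + j2.19 Ω = 158∠0.8° Ω.
Step 4 — Source phasor: V = 185∠-30.0° V = 160.2 - j92.5 V.
Step 5 — Ohm's law: I = V / Z_total = (160.2 - j92.5) / (158 + j2.19) = 1.006 - j0.5994 A.
Step 6 — Convert to polar: |I| = 1.171 A, ∠I = -30.8°.

I = 1.171∠-30.8° A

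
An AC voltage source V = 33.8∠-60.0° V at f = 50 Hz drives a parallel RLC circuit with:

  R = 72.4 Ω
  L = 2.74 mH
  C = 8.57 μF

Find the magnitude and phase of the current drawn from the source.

Step 1 — Angular frequency: ω = 2π·f = 2π·50 = 314.2 rad/s.
Step 2 — Component impedances:
  R: Z = R = 72.4 Ω
  L: Z = jωL = j·314.2·0.00274 = 0 + j0.8608 Ω
  C: Z = 1/(jωC) = -j/(ω·C) = 0 - j371.4 Ω
Step 3 — Parallel combination: 1/Z_total = 1/R + 1/L + 1/C; Z_total = 0.01028 + j0.8627 Ω = 0.8627∠89.3° Ω.
Step 4 — Source phasor: V = 33.8∠-60.0° V = 16.9 - j29.27 V.
Step 5 — Ohm's law: I = V / Z_total = (16.9 - j29.27) / (0.01028 + j0.8627) = -33.69 - j19.99 A.
Step 6 — Convert to polar: |I| = 39.18 A, ∠I = -149.3°.

I = 39.18∠-149.3° A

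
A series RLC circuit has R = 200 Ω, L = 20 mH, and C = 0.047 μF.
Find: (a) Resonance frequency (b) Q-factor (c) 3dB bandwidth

Step 1 — Resonance condition Im(Z)=0 gives ω₀ = 1/√(LC).
Step 2 — ω₀ = 1/√(0.02·4.7e-08) = 3.262e+04 rad/s.
Step 3 — f₀ = ω₀/(2π) = 5191 Hz.
Step 4 — Series Q: Q = ω₀L/R = 3.262e+04·0.02/200 = 3.262.
Step 5 — 3dB bandwidth: Δω = ω₀/Q = 1e+04 rad/s; BW = Δω/(2π) = 1592 Hz.

(a) f₀ = 5191 Hz  (b) Q = 3.262  (c) BW = 1592 Hz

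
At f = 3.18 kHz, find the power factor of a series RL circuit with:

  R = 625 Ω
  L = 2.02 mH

Step 1 — Angular frequency: ω = 2π·f = 2π·3180 = 1.998e+04 rad/s.
Step 2 — Component impedances:
  R: Z = R = 625 Ω
  L: Z = jωL = j·1.998e+04·0.00202 = 0 + j40.36 Ω
Step 3 — Series combination: Z_total = R + L = 625 + j40.36 Ω = 626.3∠3.7° Ω.
Step 4 — Power factor: PF = cos(φ) = Re(Z)/|Z| = 625/626.3 = 0.9979.
Step 5 — Type: Im(Z) = 40.36 ⇒ lagging (phase φ = 3.7°).

PF = 0.9979 (lagging, φ = 3.7°)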